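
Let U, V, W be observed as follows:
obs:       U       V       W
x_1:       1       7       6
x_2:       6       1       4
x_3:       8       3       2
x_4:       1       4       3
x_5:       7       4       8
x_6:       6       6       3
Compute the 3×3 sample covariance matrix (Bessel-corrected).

Step 1 — column means:
  mean(U) = (1 + 6 + 8 + 1 + 7 + 6) / 6 = 29/6 = 4.8333
  mean(V) = (7 + 1 + 3 + 4 + 4 + 6) / 6 = 25/6 = 4.1667
  mean(W) = (6 + 4 + 2 + 3 + 8 + 3) / 6 = 26/6 = 4.3333

Step 2 — sample covariance S[i,j] = (1/(n-1)) · Σ_k (x_{k,i} - mean_i) · (x_{k,j} - mean_j), with n-1 = 5.
  S[U,U] = ((-3.8333)·(-3.8333) + (1.1667)·(1.1667) + (3.1667)·(3.1667) + (-3.8333)·(-3.8333) + (2.1667)·(2.1667) + (1.1667)·(1.1667)) / 5 = 46.8333/5 = 9.3667
  S[U,V] = ((-3.8333)·(2.8333) + (1.1667)·(-3.1667) + (3.1667)·(-1.1667) + (-3.8333)·(-0.1667) + (2.1667)·(-0.1667) + (1.1667)·(1.8333)) / 5 = -15.8333/5 = -3.1667
  S[U,W] = ((-3.8333)·(1.6667) + (1.1667)·(-0.3333) + (3.1667)·(-2.3333) + (-3.8333)·(-1.3333) + (2.1667)·(3.6667) + (1.1667)·(-1.3333)) / 5 = -2.6667/5 = -0.5333
  S[V,V] = ((2.8333)·(2.8333) + (-3.1667)·(-3.1667) + (-1.1667)·(-1.1667) + (-0.1667)·(-0.1667) + (-0.1667)·(-0.1667) + (1.8333)·(1.8333)) / 5 = 22.8333/5 = 4.5667
  S[V,W] = ((2.8333)·(1.6667) + (-3.1667)·(-0.3333) + (-1.1667)·(-2.3333) + (-0.1667)·(-1.3333) + (-0.1667)·(3.6667) + (1.8333)·(-1.3333)) / 5 = 5.6667/5 = 1.1333
  S[W,W] = ((1.6667)·(1.6667) + (-0.3333)·(-0.3333) + (-2.3333)·(-2.3333) + (-1.3333)·(-1.3333) + (3.6667)·(3.6667) + (-1.3333)·(-1.3333)) / 5 = 25.3333/5 = 5.0667

S is symmetric (S[j,i] = S[i,j]). Assembling:

S = [[9.3667, -3.1667, -0.5333],
 [-3.1667, 4.5667, 1.1333],
 [-0.5333, 1.1333, 5.0667]]


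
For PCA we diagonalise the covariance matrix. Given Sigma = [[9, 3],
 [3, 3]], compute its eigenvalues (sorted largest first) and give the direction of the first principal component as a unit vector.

Step 1 — characteristic polynomial of 2×2 Sigma:
  det(Sigma - λI) = λ² - trace · λ + det = 0.
  trace = 9 + 3 = 12, det = 9·3 - (3)² = 18.
Step 2 — discriminant:
  Δ = trace² - 4·det = 144 - 72 = 72.
Step 3 — eigenvalues:
  λ = (trace ± √Δ)/2 = (12 ± 8.4853)/2,
  λ_1 = 10.2426,  λ_2 = 1.7574.

Step 4 — unit eigenvector for λ_1: solve (Sigma - λ_1 I)v = 0. First row:
  (9 - 10.2426)·v_x + (3)·v_y = 0, i.e. (-1.2426)·v_x + (3)·v_y = 0,
  so v ∝ (b, λ_1 - a) = (3, 1.2426) = u.
  ||u|| = √((3)² + (1.2426)²) = √(10.5442) ≈ 3.2472,
  v_1 = u/||u|| ≈ (0.9239, 0.3827) (||v_1|| = 1).

λ_1 = 10.2426,  λ_2 = 1.7574;  v_1 ≈ (0.9239, 0.3827)


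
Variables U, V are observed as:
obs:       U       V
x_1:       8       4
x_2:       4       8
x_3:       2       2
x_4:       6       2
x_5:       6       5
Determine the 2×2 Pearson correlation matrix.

Step 1 — column means:
  mean(U) = (8 + 4 + 2 + 6 + 6) / 5 = 26/5 = 5.2
  mean(V) = (4 + 8 + 2 + 2 + 5) / 5 = 21/5 = 4.2

Step 2 — sample variances and covariances s[i,j] = (1/(n-1)) · Σ_k (x_{k,i} - mean_i) · (x_{k,j} - mean_j), with n-1 = 4:
  s[U,U] = ((2.8)·(2.8) + (-1.2)·(-1.2) + (-3.2)·(-3.2) + (0.8)·(0.8) + (0.8)·(0.8)) / 4 = 20.8/4 = 5.2
  s[U,V] = ((2.8)·(-0.2) + (-1.2)·(3.8) + (-3.2)·(-2.2) + (0.8)·(-2.2) + (0.8)·(0.8)) / 4 = 0.8/4 = 0.2
  s[V,V] = ((-0.2)·(-0.2) + (3.8)·(3.8) + (-2.2)·(-2.2) + (-2.2)·(-2.2) + (0.8)·(0.8)) / 4 = 24.8/4 = 6.2
  Sample standard deviations s_i = √(s[i,i]):
  s(U) = √(5.2) = 2.2804
  s(V) = √(6.2) = 2.49

Step 3 — r_{ij} = s_{ij} / (s_i · s_j):
  r[U,U] = 1 (diagonal).
  r[U,V] = 0.2 / (2.2804 · 2.49) = 0.2 / 5.678 = 0.0352
  r[V,V] = 1 (diagonal).

R is symmetric with unit diagonal. Assembling:

R = [[1, 0.0352],
 [0.0352, 1]]


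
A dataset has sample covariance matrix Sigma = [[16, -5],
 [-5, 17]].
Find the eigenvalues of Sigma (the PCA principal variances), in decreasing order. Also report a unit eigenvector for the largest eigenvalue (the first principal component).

Step 1 — characteristic polynomial of 2×2 Sigma:
  det(Sigma - λI) = λ² - trace · λ + det = 0.
  trace = 16 + 17 = 33, det = 16·17 - (-5)² = 247.
Step 2 — discriminant:
  Δ = trace² - 4·det = 1089 - 988 = 101.
Step 3 — eigenvalues:
  λ = (trace ± √Δ)/2 = (33 ± 10.0499)/2,
  λ_1 = 21.5249,  λ_2 = 11.4751.

Step 4 — unit eigenvector for λ_1: solve (Sigma - λ_1 I)v = 0. First row:
  (16 - 21.5249)·v_x + (-5)·v_y = 0, i.e. (-5.5249)·v_x + (-5)·v_y = 0,
  so v ∝ (b, λ_1 - a) = (-5, 5.5249); multiply by -1 so the first entry is positive: u = (5, -5.5249).
  ||u|| = √((5)² + (-5.5249)²) = √(55.5249) ≈ 7.4515,
  v_1 = u/||u|| ≈ (0.671, -0.7415) (||v_1|| = 1).

λ_1 = 21.5249,  λ_2 = 11.4751;  v_1 ≈ (0.671, -0.7415)


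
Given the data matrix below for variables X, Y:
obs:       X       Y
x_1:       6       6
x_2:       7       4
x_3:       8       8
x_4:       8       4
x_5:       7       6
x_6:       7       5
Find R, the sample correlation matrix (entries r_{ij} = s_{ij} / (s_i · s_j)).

Step 1 — column means:
  mean(X) = (6 + 7 + 8 + 8 + 7 + 7) / 6 = 43/6 = 7.1667
  mean(Y) = (6 + 4 + 8 + 4 + 6 + 5) / 6 = 33/6 = 5.5

Step 2 — sample variances and covariances s[i,j] = (1/(n-1)) · Σ_k (x_{k,i} - mean_i) · (x_{k,j} - mean_j), with n-1 = 5:
  s[X,X] = ((-1.1667)·(-1.1667) + (-0.1667)·(-0.1667) + (0.8333)·(0.8333) + (0.8333)·(0.8333) + (-0.1667)·(-0.1667) + (-0.1667)·(-0.1667)) / 5 = 2.8333/5 = 0.5667
  s[X,Y] = ((-1.1667)·(0.5) + (-0.1667)·(-1.5) + (0.8333)·(2.5) + (0.8333)·(-1.5) + (-0.1667)·(0.5) + (-0.1667)·(-0.5)) / 5 = 0.5/5 = 0.1
  s[Y,Y] = ((0.5)·(0.5) + (-1.5)·(-1.5) + (2.5)·(2.5) + (-1.5)·(-1.5) + (0.5)·(0.5) + (-0.5)·(-0.5)) / 5 = 11.5/5 = 2.3
  Sample standard deviations s_i = √(s[i,i]):
  s(X) = √(0.5667) = 0.7528
  s(Y) = √(2.3) = 1.5166

Step 3 — r_{ij} = s_{ij} / (s_i · s_j):
  r[X,X] = 1 (diagonal).
  r[X,Y] = 0.1 / (0.7528 · 1.5166) = 0.1 / 1.1416 = 0.0876
  r[Y,Y] = 1 (diagonal).

R is symmetric with unit diagonal. Assembling:

R = [[1, 0.0876],
 [0.0876, 1]]


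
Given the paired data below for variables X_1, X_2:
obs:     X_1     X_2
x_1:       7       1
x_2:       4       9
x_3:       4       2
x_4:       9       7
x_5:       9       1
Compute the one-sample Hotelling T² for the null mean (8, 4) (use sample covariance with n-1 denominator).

Step 1 — sample mean vector:
  mean(X_1) = (7 + 4 + 4 + 9 + 9) / 5 = 33/5 = 6.6
  mean(X_2) = (1 + 9 + 2 + 7 + 1) / 5 = 20/5 = 4
  x̄ = (6.6, 4),  deviation x̄ - mu_0 = (6.6, 4) - (8, 4) = (-1.4, 0).

Step 2 — sample covariance matrix, S[i,j] = (1/(n-1)) · Σ_k (x_{k,i} - mean_i) · (x_{k,j} - mean_j), divisor n-1 = 4:
  S[X_1,X_1] = ((0.4)·(0.4) + (-2.6)·(-2.6) + (-2.6)·(-2.6) + (2.4)·(2.4) + (2.4)·(2.4)) / 4 = 25.2/4 = 6.3
  S[X_1,X_2] = ((0.4)·(-3) + (-2.6)·(5) + (-2.6)·(-2) + (2.4)·(3) + (2.4)·(-3)) / 4 = -9/4 = -2.25
  S[X_2,X_2] = ((-3)·(-3) + (5)·(5) + (-2)·(-2) + (3)·(3) + (-3)·(-3)) / 4 = 56/4 = 14
  S = [[6.3, -2.25],
 [-2.25, 14]].

Step 3 — invert S. det(S) = 6.3·14 - (-2.25)² = 83.1375.
  S^{-1} = (1/det) · [[d, -b], [-b, a]] = [[0.1684, 0.0271],
 [0.0271, 0.0758]].

Step 4 — quadratic form (x̄ - mu_0)^T · S^{-1} · (x̄ - mu_0):
  S^{-1} · (x̄ - mu_0) = (-0.2358, -0.0379),
  (x̄ - mu_0)^T · [...] = (-1.4)·(-0.2358) + (0)·(-0.0379) = 0.3301.

Step 5 — scale by n: T² = 5 · 0.3301 = 1.6503.

T² ≈ 1.6503


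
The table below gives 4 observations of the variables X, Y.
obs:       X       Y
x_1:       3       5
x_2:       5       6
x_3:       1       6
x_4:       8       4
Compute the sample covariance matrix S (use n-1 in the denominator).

Step 1 — column means:
  mean(X) = (3 + 5 + 1 + 8) / 4 = 17/4 = 4.25
  mean(Y) = (5 + 6 + 6 + 4) / 4 = 21/4 = 5.25

Step 2 — sample covariance S[i,j] = (1/(n-1)) · Σ_k (x_{k,i} - mean_i) · (x_{k,j} - mean_j), with n-1 = 3.
  S[X,X] = ((-1.25)·(-1.25) + (0.75)·(0.75) + (-3.25)·(-3.25) + (3.75)·(3.75)) / 3 = 26.75/3 = 8.9167
  S[X,Y] = ((-1.25)·(-0.25) + (0.75)·(0.75) + (-3.25)·(0.75) + (3.75)·(-1.25)) / 3 = -6.25/3 = -2.0833
  S[Y,Y] = ((-0.25)·(-0.25) + (0.75)·(0.75) + (0.75)·(0.75) + (-1.25)·(-1.25)) / 3 = 2.75/3 = 0.9167

S is symmetric (S[j,i] = S[i,j]). Assembling:

S = [[8.9167, -2.0833],
 [-2.0833, 0.9167]]


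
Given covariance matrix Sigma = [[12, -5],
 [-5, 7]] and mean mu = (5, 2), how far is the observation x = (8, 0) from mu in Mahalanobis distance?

Step 1 — centre the observation: (x - mu) = (3, -2).

Step 2 — invert Sigma. det(Sigma) = 12·7 - (-5)² = 59.
  Sigma^{-1} = (1/det) · [[d, -b], [-b, a]] = [[0.1186, 0.0847],
 [0.0847, 0.2034]].

Step 3 — form the quadratic (x - mu)^T · Sigma^{-1} · (x - mu):
  Sigma^{-1} · (x - mu) = (0.1864, -0.1525).
  (x - mu)^T · [Sigma^{-1} · (x - mu)] = (3)·(0.1864) + (-2)·(-0.1525) = 0.8644.

Step 4 — take square root: d = √(0.8644) ≈ 0.9297.

d(x, mu) = √(0.8644) ≈ 0.9297


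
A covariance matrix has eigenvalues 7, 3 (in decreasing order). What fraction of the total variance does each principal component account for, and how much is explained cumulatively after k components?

Step 1 — total variance = trace(Sigma) = Σ λ_i = 7 + 3 = 10.

Step 2 — fraction explained by component i = λ_i / Σ λ:
  PC1: 7/10 = 0.7
  PC2: 3/10 = 0.3

Step 3 — cumulative fraction after k components = (λ_1 + ... + λ_k) / Σ λ:
  k = 1: 7/10 = 0.7
  k = 2: (7 + 3)/10 = 10/10 = 1

Summary (fraction, with percent):

explained: PC1 0.7 (70%), PC2 0.3 (30%);  cumulative: 0.7, 1


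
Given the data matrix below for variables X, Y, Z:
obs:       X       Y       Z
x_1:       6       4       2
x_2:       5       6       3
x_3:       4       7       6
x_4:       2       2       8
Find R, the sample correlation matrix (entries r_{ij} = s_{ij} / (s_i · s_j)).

Step 1 — column means:
  mean(X) = (6 + 5 + 4 + 2) / 4 = 17/4 = 4.25
  mean(Y) = (4 + 6 + 7 + 2) / 4 = 19/4 = 4.75
  mean(Z) = (2 + 3 + 6 + 8) / 4 = 19/4 = 4.75

Step 2 — sample variances and covariances s[i,j] = (1/(n-1)) · Σ_k (x_{k,i} - mean_i) · (x_{k,j} - mean_j), with n-1 = 3:
  s[X,X] = ((1.75)·(1.75) + (0.75)·(0.75) + (-0.25)·(-0.25) + (-2.25)·(-2.25)) / 3 = 8.75/3 = 2.9167
  s[X,Y] = ((1.75)·(-0.75) + (0.75)·(1.25) + (-0.25)·(2.25) + (-2.25)·(-2.75)) / 3 = 5.25/3 = 1.75
  s[X,Z] = ((1.75)·(-2.75) + (0.75)·(-1.75) + (-0.25)·(1.25) + (-2.25)·(3.25)) / 3 = -13.75/3 = -4.5833
  s[Y,Y] = ((-0.75)·(-0.75) + (1.25)·(1.25) + (2.25)·(2.25) + (-2.75)·(-2.75)) / 3 = 14.75/3 = 4.9167
  s[Y,Z] = ((-0.75)·(-2.75) + (1.25)·(-1.75) + (2.25)·(1.25) + (-2.75)·(3.25)) / 3 = -6.25/3 = -2.0833
  s[Z,Z] = ((-2.75)·(-2.75) + (-1.75)·(-1.75) + (1.25)·(1.25) + (3.25)·(3.25)) / 3 = 22.75/3 = 7.5833
  Sample standard deviations s_i = √(s[i,i]):
  s(X) = √(2.9167) = 1.7078
  s(Y) = √(4.9167) = 2.2174
  s(Z) = √(7.5833) = 2.7538

Step 3 — r_{ij} = s_{ij} / (s_i · s_j):
  r[X,X] = 1 (diagonal).
  r[X,Y] = 1.75 / (1.7078 · 2.2174) = 1.75 / 3.7869 = 0.4621
  r[X,Z] = -4.5833 / (1.7078 · 2.7538) = -4.5833 / 4.703 = -0.9746
  r[Y,Y] = 1 (diagonal).
  r[Y,Z] = -2.0833 / (2.2174 · 2.7538) = -2.0833 / 6.1061 = -0.3412
  r[Z,Z] = 1 (diagonal).

R is symmetric with unit diagonal. Assembling:

R = [[1, 0.4621, -0.9746],
 [0.4621, 1, -0.3412],
 [-0.9746, -0.3412, 1]]


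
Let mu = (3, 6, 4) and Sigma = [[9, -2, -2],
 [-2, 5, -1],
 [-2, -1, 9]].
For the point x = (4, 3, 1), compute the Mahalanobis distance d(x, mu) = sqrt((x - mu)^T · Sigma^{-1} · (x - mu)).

Step 1 — centre the observation: (x - mu) = (1, -3, -3).

Step 2 — invert Sigma (cofactor / det for 3×3, or solve directly):
  Sigma^{-1} = [[0.1325, 0.0602, 0.0361],
 [0.0602, 0.2319, 0.0392],
 [0.0361, 0.0392, 0.1235]].

Step 3 — form the quadratic (x - mu)^T · Sigma^{-1} · (x - mu):
  Sigma^{-1} · (x - mu) = (-0.1566, -0.753, -0.4518).
  (x - mu)^T · [Sigma^{-1} · (x - mu)] = (1)·(-0.1566) + (-3)·(-0.753) + (-3)·(-0.4518) = 3.4578.

Step 4 — take square root: d = √(3.4578) ≈ 1.8595.

d(x, mu) = √(3.4578) ≈ 1.8595


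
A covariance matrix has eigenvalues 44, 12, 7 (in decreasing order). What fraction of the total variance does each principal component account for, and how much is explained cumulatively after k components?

Step 1 — total variance = trace(Sigma) = Σ λ_i = 44 + 12 + 7 = 63.

Step 2 — fraction explained by component i = λ_i / Σ λ:
  PC1: 44/63 = 0.6984
  PC2: 12/63 = 0.1905
  PC3: 7/63 = 0.1111

Step 3 — cumulative fraction after k components = (λ_1 + ... + λ_k) / Σ λ:
  k = 1: 44/63 = 0.6984
  k = 2: (44 + 12)/63 = 56/63 = 0.8889
  k = 3: (44 + 12 + 7)/63 = 63/63 = 1

Summary (fraction, with percent):

explained: PC1 0.6984 (69.84%), PC2 0.1905 (19.05%), PC3 0.1111 (11.11%);  cumulative: 0.6984, 0.8889, 1


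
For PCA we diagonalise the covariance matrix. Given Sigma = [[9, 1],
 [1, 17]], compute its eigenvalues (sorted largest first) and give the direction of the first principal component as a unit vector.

Step 1 — characteristic polynomial of 2×2 Sigma:
  det(Sigma - λI) = λ² - trace · λ + det = 0.
  trace = 9 + 17 = 26, det = 9·17 - (1)² = 152.
Step 2 — discriminant:
  Δ = trace² - 4·det = 676 - 608 = 68.
Step 3 — eigenvalues:
  λ = (trace ± √Δ)/2 = (26 ± 8.2462)/2,
  λ_1 = 17.1231,  λ_2 = 8.8769.

Step 4 — unit eigenvector for λ_1: solve (Sigma - λ_1 I)v = 0. First row:
  (9 - 17.1231)·v_x + (1)·v_y = 0, i.e. (-8.1231)·v_x + (1)·v_y = 0,
  so v ∝ (b, λ_1 - a) = (1, 8.1231) = u.
  ||u|| = √((1)² + (8.1231)²) = √(66.9848) ≈ 8.1844,
  v_1 = u/||u|| ≈ (0.1222, 0.9925) (||v_1|| = 1).

λ_1 = 17.1231,  λ_2 = 8.8769;  v_1 ≈ (0.1222, 0.9925)


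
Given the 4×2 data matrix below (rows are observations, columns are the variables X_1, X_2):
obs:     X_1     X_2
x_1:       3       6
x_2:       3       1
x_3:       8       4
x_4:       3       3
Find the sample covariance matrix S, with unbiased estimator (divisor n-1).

Step 1 — column means:
  mean(X_1) = (3 + 3 + 8 + 3) / 4 = 17/4 = 4.25
  mean(X_2) = (6 + 1 + 4 + 3) / 4 = 14/4 = 3.5

Step 2 — sample covariance S[i,j] = (1/(n-1)) · Σ_k (x_{k,i} - mean_i) · (x_{k,j} - mean_j), with n-1 = 3.
  S[X_1,X_1] = ((-1.25)·(-1.25) + (-1.25)·(-1.25) + (3.75)·(3.75) + (-1.25)·(-1.25)) / 3 = 18.75/3 = 6.25
  S[X_1,X_2] = ((-1.25)·(2.5) + (-1.25)·(-2.5) + (3.75)·(0.5) + (-1.25)·(-0.5)) / 3 = 2.5/3 = 0.8333
  S[X_2,X_2] = ((2.5)·(2.5) + (-2.5)·(-2.5) + (0.5)·(0.5) + (-0.5)·(-0.5)) / 3 = 13/3 = 4.3333

S is symmetric (S[j,i] = S[i,j]). Assembling:

S = [[6.25, 0.8333],
 [0.8333, 4.3333]]


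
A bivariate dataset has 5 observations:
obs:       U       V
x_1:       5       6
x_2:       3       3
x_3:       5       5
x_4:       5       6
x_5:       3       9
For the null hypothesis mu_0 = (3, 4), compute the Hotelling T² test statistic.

Step 1 — sample mean vector:
  mean(U) = (5 + 3 + 5 + 5 + 3) / 5 = 21/5 = 4.2
  mean(V) = (6 + 3 + 5 + 6 + 9) / 5 = 29/5 = 5.8
  x̄ = (4.2, 5.8),  deviation x̄ - mu_0 = (4.2, 5.8) - (3, 4) = (1.2, 1.8).

Step 2 — sample covariance matrix, S[i,j] = (1/(n-1)) · Σ_k (x_{k,i} - mean_i) · (x_{k,j} - mean_j), divisor n-1 = 4:
  S[U,U] = ((0.8)·(0.8) + (-1.2)·(-1.2) + (0.8)·(0.8) + (0.8)·(0.8) + (-1.2)·(-1.2)) / 4 = 4.8/4 = 1.2
  S[U,V] = ((0.8)·(0.2) + (-1.2)·(-2.8) + (0.8)·(-0.8) + (0.8)·(0.2) + (-1.2)·(3.2)) / 4 = -0.8/4 = -0.2
  S[V,V] = ((0.2)·(0.2) + (-2.8)·(-2.8) + (-0.8)·(-0.8) + (0.2)·(0.2) + (3.2)·(3.2)) / 4 = 18.8/4 = 4.7
  S = [[1.2, -0.2],
 [-0.2, 4.7]].

Step 3 — invert S. det(S) = 1.2·4.7 - (-0.2)² = 5.6.
  S^{-1} = (1/det) · [[d, -b], [-b, a]] = [[0.8393, 0.0357],
 [0.0357, 0.2143]].

Step 4 — quadratic form (x̄ - mu_0)^T · S^{-1} · (x̄ - mu_0):
  S^{-1} · (x̄ - mu_0) = (1.0714, 0.4286),
  (x̄ - mu_0)^T · [...] = (1.2)·(1.0714) + (1.8)·(0.4286) = 2.0571.

Step 5 — scale by n: T² = 5 · 2.0571 = 10.2857.

T² ≈ 10.2857


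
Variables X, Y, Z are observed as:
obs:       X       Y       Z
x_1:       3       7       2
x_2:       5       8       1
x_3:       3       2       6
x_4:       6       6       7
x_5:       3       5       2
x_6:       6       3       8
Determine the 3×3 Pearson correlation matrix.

Step 1 — column means:
  mean(X) = (3 + 5 + 3 + 6 + 3 + 6) / 6 = 26/6 = 4.3333
  mean(Y) = (7 + 8 + 2 + 6 + 5 + 3) / 6 = 31/6 = 5.1667
  mean(Z) = (2 + 1 + 6 + 7 + 2 + 8) / 6 = 26/6 = 4.3333

Step 2 — sample variances and covariances s[i,j] = (1/(n-1)) · Σ_k (x_{k,i} - mean_i) · (x_{k,j} - mean_j), with n-1 = 5:
  s[X,X] = ((-1.3333)·(-1.3333) + (0.6667)·(0.6667) + (-1.3333)·(-1.3333) + (1.6667)·(1.6667) + (-1.3333)·(-1.3333) + (1.6667)·(1.6667)) / 5 = 11.3333/5 = 2.2667
  s[X,Y] = ((-1.3333)·(1.8333) + (0.6667)·(2.8333) + (-1.3333)·(-3.1667) + (1.6667)·(0.8333) + (-1.3333)·(-0.1667) + (1.6667)·(-2.1667)) / 5 = 1.6667/5 = 0.3333
  s[X,Z] = ((-1.3333)·(-2.3333) + (0.6667)·(-3.3333) + (-1.3333)·(1.6667) + (1.6667)·(2.6667) + (-1.3333)·(-2.3333) + (1.6667)·(3.6667)) / 5 = 12.3333/5 = 2.4667
  s[Y,Y] = ((1.8333)·(1.8333) + (2.8333)·(2.8333) + (-3.1667)·(-3.1667) + (0.8333)·(0.8333) + (-0.1667)·(-0.1667) + (-2.1667)·(-2.1667)) / 5 = 26.8333/5 = 5.3667
  s[Y,Z] = ((1.8333)·(-2.3333) + (2.8333)·(-3.3333) + (-3.1667)·(1.6667) + (0.8333)·(2.6667) + (-0.1667)·(-2.3333) + (-2.1667)·(3.6667)) / 5 = -24.3333/5 = -4.8667
  s[Z,Z] = ((-2.3333)·(-2.3333) + (-3.3333)·(-3.3333) + (1.6667)·(1.6667) + (2.6667)·(2.6667) + (-2.3333)·(-2.3333) + (3.6667)·(3.6667)) / 5 = 45.3333/5 = 9.0667
  Sample standard deviations s_i = √(s[i,i]):
  s(X) = √(2.2667) = 1.5055
  s(Y) = √(5.3667) = 2.3166
  s(Z) = √(9.0667) = 3.0111

Step 3 — r_{ij} = s_{ij} / (s_i · s_j):
  r[X,X] = 1 (diagonal).
  r[X,Y] = 0.3333 / (1.5055 · 2.3166) = 0.3333 / 3.4878 = 0.0956
  r[X,Z] = 2.4667 / (1.5055 · 3.0111) = 2.4667 / 4.5333 = 0.5441
  r[Y,Y] = 1 (diagonal).
  r[Y,Z] = -4.8667 / (2.3166 · 3.0111) = -4.8667 / 6.9755 = -0.6977
  r[Z,Z] = 1 (diagonal).

R is symmetric with unit diagonal. Assembling:

R = [[1, 0.0956, 0.5441],
 [0.0956, 1, -0.6977],
 [0.5441, -0.6977, 1]]


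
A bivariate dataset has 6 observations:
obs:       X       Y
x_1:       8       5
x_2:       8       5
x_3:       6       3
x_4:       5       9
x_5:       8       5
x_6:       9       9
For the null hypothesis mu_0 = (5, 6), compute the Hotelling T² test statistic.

Step 1 — sample mean vector:
  mean(X) = (8 + 8 + 6 + 5 + 8 + 9) / 6 = 44/6 = 7.3333
  mean(Y) = (5 + 5 + 3 + 9 + 5 + 9) / 6 = 36/6 = 6
  x̄ = (7.3333, 6),  deviation x̄ - mu_0 = (7.3333, 6) - (5, 6) = (2.3333, 0).

Step 2 — sample covariance matrix, S[i,j] = (1/(n-1)) · Σ_k (x_{k,i} - mean_i) · (x_{k,j} - mean_j), divisor n-1 = 5:
  S[X,X] = ((0.6667)·(0.6667) + (0.6667)·(0.6667) + (-1.3333)·(-1.3333) + (-2.3333)·(-2.3333) + (0.6667)·(0.6667) + (1.6667)·(1.6667)) / 5 = 11.3333/5 = 2.2667
  S[X,Y] = ((0.6667)·(-1) + (0.6667)·(-1) + (-1.3333)·(-3) + (-2.3333)·(3) + (0.6667)·(-1) + (1.6667)·(3)) / 5 = 0/5 = 0
  S[Y,Y] = ((-1)·(-1) + (-1)·(-1) + (-3)·(-3) + (3)·(3) + (-1)·(-1) + (3)·(3)) / 5 = 30/5 = 6
  S = [[2.2667, 0],
 [0, 6]].

Step 3 — invert S. det(S) = 2.2667·6 - (0)² = 13.6.
  S^{-1} = (1/det) · [[d, -b], [-b, a]] = [[0.4412, 0],
 [0, 0.1667]].

Step 4 — quadratic form (x̄ - mu_0)^T · S^{-1} · (x̄ - mu_0):
  S^{-1} · (x̄ - mu_0) = (1.0294, 0),
  (x̄ - mu_0)^T · [...] = (2.3333)·(1.0294) + (0)·(0) = 2.402.

Step 5 — scale by n: T² = 6 · 2.402 = 14.4118.

T² ≈ 14.4118


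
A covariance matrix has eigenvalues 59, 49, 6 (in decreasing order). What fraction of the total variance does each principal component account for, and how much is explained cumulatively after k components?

Step 1 — total variance = trace(Sigma) = Σ λ_i = 59 + 49 + 6 = 114.

Step 2 — fraction explained by component i = λ_i / Σ λ:
  PC1: 59/114 = 0.5175
  PC2: 49/114 = 0.4298
  PC3: 6/114 = 0.0526

Step 3 — cumulative fraction after k components = (λ_1 + ... + λ_k) / Σ λ:
  k = 1: 59/114 = 0.5175
  k = 2: (59 + 49)/114 = 108/114 = 0.9474
  k = 3: (59 + 49 + 6)/114 = 114/114 = 1

Summary (fraction, with percent):

explained: PC1 0.5175 (51.75%), PC2 0.4298 (42.98%), PC3 0.0526 (5.26%);  cumulative: 0.5175, 0.9474, 1


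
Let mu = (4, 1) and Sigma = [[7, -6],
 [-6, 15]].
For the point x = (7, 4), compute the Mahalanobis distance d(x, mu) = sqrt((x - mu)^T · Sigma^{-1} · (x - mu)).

Step 1 — centre the observation: (x - mu) = (3, 3).

Step 2 — invert Sigma. det(Sigma) = 7·15 - (-6)² = 69.
  Sigma^{-1} = (1/det) · [[d, -b], [-b, a]] = [[0.2174, 0.087],
 [0.087, 0.1014]].

Step 3 — form the quadratic (x - mu)^T · Sigma^{-1} · (x - mu):
  Sigma^{-1} · (x - mu) = (0.913, 0.5652).
  (x - mu)^T · [Sigma^{-1} · (x - mu)] = (3)·(0.913) + (3)·(0.5652) = 4.4348.

Step 4 — take square root: d = √(4.4348) ≈ 2.1059.

d(x, mu) = √(4.4348) ≈ 2.1059


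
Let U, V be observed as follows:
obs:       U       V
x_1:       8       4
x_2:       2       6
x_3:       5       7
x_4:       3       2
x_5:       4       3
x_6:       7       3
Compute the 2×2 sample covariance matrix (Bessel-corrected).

Step 1 — column means:
  mean(U) = (8 + 2 + 5 + 3 + 4 + 7) / 6 = 29/6 = 4.8333
  mean(V) = (4 + 6 + 7 + 2 + 3 + 3) / 6 = 25/6 = 4.1667

Step 2 — sample covariance S[i,j] = (1/(n-1)) · Σ_k (x_{k,i} - mean_i) · (x_{k,j} - mean_j), with n-1 = 5.
  S[U,U] = ((3.1667)·(3.1667) + (-2.8333)·(-2.8333) + (0.1667)·(0.1667) + (-1.8333)·(-1.8333) + (-0.8333)·(-0.8333) + (2.1667)·(2.1667)) / 5 = 26.8333/5 = 5.3667
  S[U,V] = ((3.1667)·(-0.1667) + (-2.8333)·(1.8333) + (0.1667)·(2.8333) + (-1.8333)·(-2.1667) + (-0.8333)·(-1.1667) + (2.1667)·(-1.1667)) / 5 = -2.8333/5 = -0.5667
  S[V,V] = ((-0.1667)·(-0.1667) + (1.8333)·(1.8333) + (2.8333)·(2.8333) + (-2.1667)·(-2.1667) + (-1.1667)·(-1.1667) + (-1.1667)·(-1.1667)) / 5 = 18.8333/5 = 3.7667

S is symmetric (S[j,i] = S[i,j]). Assembling:

S = [[5.3667, -0.5667],
 [-0.5667, 3.7667]]


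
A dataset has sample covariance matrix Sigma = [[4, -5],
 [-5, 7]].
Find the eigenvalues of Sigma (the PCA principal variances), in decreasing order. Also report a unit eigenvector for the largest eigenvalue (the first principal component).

Step 1 — characteristic polynomial of 2×2 Sigma:
  det(Sigma - λI) = λ² - trace · λ + det = 0.
  trace = 4 + 7 = 11, det = 4·7 - (-5)² = 3.
Step 2 — discriminant:
  Δ = trace² - 4·det = 121 - 12 = 109.
Step 3 — eigenvalues:
  λ = (trace ± √Δ)/2 = (11 ± 10.4403)/2,
  λ_1 = 10.7202,  λ_2 = 0.2798.

Step 4 — unit eigenvector for λ_1: solve (Sigma - λ_1 I)v = 0. First row:
  (4 - 10.7202)·v_x + (-5)·v_y = 0, i.e. (-6.7202)·v_x + (-5)·v_y = 0,
  so v ∝ (b, λ_1 - a) = (-5, 6.7202); multiply by -1 so the first entry is positive: u = (5, -6.7202).
  ||u|| = √((5)² + (-6.7202)²) = √(70.1605) ≈ 8.3762,
  v_1 = u/||u|| ≈ (0.5969, -0.8023) (||v_1|| = 1).

λ_1 = 10.7202,  λ_2 = 0.2798;  v_1 ≈ (0.5969, -0.8023)


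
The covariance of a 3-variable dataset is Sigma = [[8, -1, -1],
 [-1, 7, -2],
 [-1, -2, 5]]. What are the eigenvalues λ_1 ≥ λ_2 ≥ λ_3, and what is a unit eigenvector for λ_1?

Step 1 — characteristic polynomial p(λ) = det(λI - Sigma) = λ³ - tr·λ² + c_1·λ - det, where tr = trace, c_1 = sum of the principal 2×2 minors, det = det(Sigma):
  tr = 8 + 7 + 5 = 20,
  c_1 = (8·7 - (-1)²) + (8·5 - (-1)²) + (7·5 - (-2)²) = 55 + 39 + 31 = 125,
  det = 8·(7·5 - (-2)²) - (-1)·((-1)·5 - (-2)·(-1)) + (-1)·((-1)·(-2) - 7·(-1)) = 8·(31) - (-1)·(-7) + (-1)·(9) = 232.
  So p(λ) = λ³ - 20λ² + 125λ - 232.
Step 2 — look for an integer root (rational root theorem: any rational root is an integer divisor of 232). Testing λ = 8:
  p(8) = 512 - 1280 + 1000 - 232 = 0  ✓
  Dividing out (λ - 8): p(λ) = (λ - 8)(λ² - 12λ + 29).
Step 3 — remaining eigenvalues from the quadratic λ² - 12λ + 29 = 0:
  Δ = 12² - 4·29 = 144 - 116 = 28,  λ = (12 ± √28)/2 = (12 ± 5.2915)/2 ≈ 8.6458 or 3.3542.
  Sorted: λ_1 = 8.6458,  λ_2 = 8,  λ_3 = 3.3542  (check: sum = 20 = tr ✓).

Step 4 — unit eigenvector for λ_1 ≈ 8.6458: v spans the null space of (Sigma - λ_1 I), whose rows are
  r_1 = (-0.6458, -1, -1),  r_2 = (-1, -1.6458, -2),  r_3 = (-1, -2, -3.6458).
  v is orthogonal to every row, so take v ∝ r_1 × r_2 = ((-1)·(-2) - (-1)·(-1.6458), (-1)·(-1) - (-0.6458)·(-2), (-0.6458)·(-1.6458) - (-1)·(-1)) ≈ (0.3542, -0.2915, 0.0627).
  Let u = (0.3542, -0.2915, 0.0627).
  ||u|| = √((0.3542)² + (-0.2915)² + (0.0627)²) = √(0.2144) ≈ 0.463,  v_1 = u/||u|| ≈ (0.7651, -0.6295, 0.1355) (||v_1|| = 1).

λ_1 = 8.6458,  λ_2 = 8,  λ_3 = 3.3542;  v_1 ≈ (0.7651, -0.6295, 0.1355)


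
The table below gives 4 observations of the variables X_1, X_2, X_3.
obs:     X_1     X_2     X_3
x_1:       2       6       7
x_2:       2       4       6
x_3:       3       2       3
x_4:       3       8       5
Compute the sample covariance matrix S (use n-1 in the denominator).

Step 1 — column means:
  mean(X_1) = (2 + 2 + 3 + 3) / 4 = 10/4 = 2.5
  mean(X_2) = (6 + 4 + 2 + 8) / 4 = 20/4 = 5
  mean(X_3) = (7 + 6 + 3 + 5) / 4 = 21/4 = 5.25

Step 2 — sample covariance S[i,j] = (1/(n-1)) · Σ_k (x_{k,i} - mean_i) · (x_{k,j} - mean_j), with n-1 = 3.
  S[X_1,X_1] = ((-0.5)·(-0.5) + (-0.5)·(-0.5) + (0.5)·(0.5) + (0.5)·(0.5)) / 3 = 1/3 = 0.3333
  S[X_1,X_2] = ((-0.5)·(1) + (-0.5)·(-1) + (0.5)·(-3) + (0.5)·(3)) / 3 = 0/3 = 0
  S[X_1,X_3] = ((-0.5)·(1.75) + (-0.5)·(0.75) + (0.5)·(-2.25) + (0.5)·(-0.25)) / 3 = -2.5/3 = -0.8333
  S[X_2,X_2] = ((1)·(1) + (-1)·(-1) + (-3)·(-3) + (3)·(3)) / 3 = 20/3 = 6.6667
  S[X_2,X_3] = ((1)·(1.75) + (-1)·(0.75) + (-3)·(-2.25) + (3)·(-0.25)) / 3 = 7/3 = 2.3333
  S[X_3,X_3] = ((1.75)·(1.75) + (0.75)·(0.75) + (-2.25)·(-2.25) + (-0.25)·(-0.25)) / 3 = 8.75/3 = 2.9167

S is symmetric (S[j,i] = S[i,j]). Assembling:

S = [[0.3333, 0, -0.8333],
 [0, 6.6667, 2.3333],
 [-0.8333, 2.3333, 2.9167]]


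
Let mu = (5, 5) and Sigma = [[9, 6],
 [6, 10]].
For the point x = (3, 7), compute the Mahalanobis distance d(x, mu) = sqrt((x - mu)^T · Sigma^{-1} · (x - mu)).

Step 1 — centre the observation: (x - mu) = (-2, 2).

Step 2 — invert Sigma. det(Sigma) = 9·10 - (6)² = 54.
  Sigma^{-1} = (1/det) · [[d, -b], [-b, a]] = [[0.1852, -0.1111],
 [-0.1111, 0.1667]].

Step 3 — form the quadratic (x - mu)^T · Sigma^{-1} · (x - mu):
  Sigma^{-1} · (x - mu) = (-0.5926, 0.5556).
  (x - mu)^T · [Sigma^{-1} · (x - mu)] = (-2)·(-0.5926) + (2)·(0.5556) = 2.2963.

Step 4 — take square root: d = √(2.2963) ≈ 1.5154.

d(x, mu) = √(2.2963) ≈ 1.5154


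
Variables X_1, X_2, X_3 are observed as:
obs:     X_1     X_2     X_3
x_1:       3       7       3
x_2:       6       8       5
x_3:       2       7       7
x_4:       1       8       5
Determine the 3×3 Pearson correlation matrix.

Step 1 — column means:
  mean(X_1) = (3 + 6 + 2 + 1) / 4 = 12/4 = 3
  mean(X_2) = (7 + 8 + 7 + 8) / 4 = 30/4 = 7.5
  mean(X_3) = (3 + 5 + 7 + 5) / 4 = 20/4 = 5

Step 2 — sample variances and covariances s[i,j] = (1/(n-1)) · Σ_k (x_{k,i} - mean_i) · (x_{k,j} - mean_j), with n-1 = 3:
  s[X_1,X_1] = ((0)·(0) + (3)·(3) + (-1)·(-1) + (-2)·(-2)) / 3 = 14/3 = 4.6667
  s[X_1,X_2] = ((0)·(-0.5) + (3)·(0.5) + (-1)·(-0.5) + (-2)·(0.5)) / 3 = 1/3 = 0.3333
  s[X_1,X_3] = ((0)·(-2) + (3)·(0) + (-1)·(2) + (-2)·(0)) / 3 = -2/3 = -0.6667
  s[X_2,X_2] = ((-0.5)·(-0.5) + (0.5)·(0.5) + (-0.5)·(-0.5) + (0.5)·(0.5)) / 3 = 1/3 = 0.3333
  s[X_2,X_3] = ((-0.5)·(-2) + (0.5)·(0) + (-0.5)·(2) + (0.5)·(0)) / 3 = 0/3 = 0
  s[X_3,X_3] = ((-2)·(-2) + (0)·(0) + (2)·(2) + (0)·(0)) / 3 = 8/3 = 2.6667
  Sample standard deviations s_i = √(s[i,i]):
  s(X_1) = √(4.6667) = 2.1602
  s(X_2) = √(0.3333) = 0.5774
  s(X_3) = √(2.6667) = 1.633

Step 3 — r_{ij} = s_{ij} / (s_i · s_j):
  r[X_1,X_1] = 1 (diagonal).
  r[X_1,X_2] = 0.3333 / (2.1602 · 0.5774) = 0.3333 / 1.2472 = 0.2673
  r[X_1,X_3] = -0.6667 / (2.1602 · 1.633) = -0.6667 / 3.5277 = -0.189
  r[X_2,X_2] = 1 (diagonal).
  r[X_2,X_3] = 0 / (0.5774 · 1.633) = 0 / 0.9428 = 0
  r[X_3,X_3] = 1 (diagonal).

R is symmetric with unit diagonal. Assembling:

R = [[1, 0.2673, -0.189],
 [0.2673, 1, 0],
 [-0.189, 0, 1]]


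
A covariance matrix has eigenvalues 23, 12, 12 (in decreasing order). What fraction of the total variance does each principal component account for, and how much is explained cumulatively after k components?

Step 1 — total variance = trace(Sigma) = Σ λ_i = 23 + 12 + 12 = 47.

Step 2 — fraction explained by component i = λ_i / Σ λ:
  PC1: 23/47 = 0.4894
  PC2: 12/47 = 0.2553
  PC3: 12/47 = 0.2553

Step 3 — cumulative fraction after k components = (λ_1 + ... + λ_k) / Σ λ:
  k = 1: 23/47 = 0.4894
  k = 2: (23 + 12)/47 = 35/47 = 0.7447
  k = 3: (23 + 12 + 12)/47 = 47/47 = 1

Summary (fraction, with percent):

explained: PC1 0.4894 (48.94%), PC2 0.2553 (25.53%), PC3 0.2553 (25.53%);  cumulative: 0.4894, 0.7447, 1


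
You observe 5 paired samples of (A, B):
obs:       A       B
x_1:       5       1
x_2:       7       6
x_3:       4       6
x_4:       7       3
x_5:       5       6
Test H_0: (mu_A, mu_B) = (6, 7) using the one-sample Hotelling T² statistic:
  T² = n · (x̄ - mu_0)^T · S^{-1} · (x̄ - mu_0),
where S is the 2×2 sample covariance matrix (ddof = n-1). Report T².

Step 1 — sample mean vector:
  mean(A) = (5 + 7 + 4 + 7 + 5) / 5 = 28/5 = 5.6
  mean(B) = (1 + 6 + 6 + 3 + 6) / 5 = 22/5 = 4.4
  x̄ = (5.6, 4.4),  deviation x̄ - mu_0 = (5.6, 4.4) - (6, 7) = (-0.4, -2.6).

Step 2 — sample covariance matrix, S[i,j] = (1/(n-1)) · Σ_k (x_{k,i} - mean_i) · (x_{k,j} - mean_j), divisor n-1 = 4:
  S[A,A] = ((-0.6)·(-0.6) + (1.4)·(1.4) + (-1.6)·(-1.6) + (1.4)·(1.4) + (-0.6)·(-0.6)) / 4 = 7.2/4 = 1.8
  S[A,B] = ((-0.6)·(-3.4) + (1.4)·(1.6) + (-1.6)·(1.6) + (1.4)·(-1.4) + (-0.6)·(1.6)) / 4 = -1.2/4 = -0.3
  S[B,B] = ((-3.4)·(-3.4) + (1.6)·(1.6) + (1.6)·(1.6) + (-1.4)·(-1.4) + (1.6)·(1.6)) / 4 = 21.2/4 = 5.3
  S = [[1.8, -0.3],
 [-0.3, 5.3]].

Step 3 — invert S. det(S) = 1.8·5.3 - (-0.3)² = 9.45.
  S^{-1} = (1/det) · [[d, -b], [-b, a]] = [[0.5608, 0.0317],
 [0.0317, 0.1905]].

Step 4 — quadratic form (x̄ - mu_0)^T · S^{-1} · (x̄ - mu_0):
  S^{-1} · (x̄ - mu_0) = (-0.3069, -0.5079),
  (x̄ - mu_0)^T · [...] = (-0.4)·(-0.3069) + (-2.6)·(-0.5079) = 1.4434.

Step 5 — scale by n: T² = 5 · 1.4434 = 7.2169.

T² ≈ 7.2169


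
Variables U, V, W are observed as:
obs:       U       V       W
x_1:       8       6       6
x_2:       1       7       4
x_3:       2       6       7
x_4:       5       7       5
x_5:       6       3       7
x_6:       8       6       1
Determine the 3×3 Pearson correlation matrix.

Step 1 — column means:
  mean(U) = (8 + 1 + 2 + 5 + 6 + 8) / 6 = 30/6 = 5
  mean(V) = (6 + 7 + 6 + 7 + 3 + 6) / 6 = 35/6 = 5.8333
  mean(W) = (6 + 4 + 7 + 5 + 7 + 1) / 6 = 30/6 = 5

Step 2 — sample variances and covariances s[i,j] = (1/(n-1)) · Σ_k (x_{k,i} - mean_i) · (x_{k,j} - mean_j), with n-1 = 5:
  s[U,U] = ((3)·(3) + (-4)·(-4) + (-3)·(-3) + (0)·(0) + (1)·(1) + (3)·(3)) / 5 = 44/5 = 8.8
  s[U,V] = ((3)·(0.1667) + (-4)·(1.1667) + (-3)·(0.1667) + (0)·(1.1667) + (1)·(-2.8333) + (3)·(0.1667)) / 5 = -7/5 = -1.4
  s[U,W] = ((3)·(1) + (-4)·(-1) + (-3)·(2) + (0)·(0) + (1)·(2) + (3)·(-4)) / 5 = -9/5 = -1.8
  s[V,V] = ((0.1667)·(0.1667) + (1.1667)·(1.1667) + (0.1667)·(0.1667) + (1.1667)·(1.1667) + (-2.8333)·(-2.8333) + (0.1667)·(0.1667)) / 5 = 10.8333/5 = 2.1667
  s[V,W] = ((0.1667)·(1) + (1.1667)·(-1) + (0.1667)·(2) + (1.1667)·(0) + (-2.8333)·(2) + (0.1667)·(-4)) / 5 = -7/5 = -1.4
  s[W,W] = ((1)·(1) + (-1)·(-1) + (2)·(2) + (0)·(0) + (2)·(2) + (-4)·(-4)) / 5 = 26/5 = 5.2
  Sample standard deviations s_i = √(s[i,i]):
  s(U) = √(8.8) = 2.9665
  s(V) = √(2.1667) = 1.472
  s(W) = √(5.2) = 2.2804

Step 3 — r_{ij} = s_{ij} / (s_i · s_j):
  r[U,U] = 1 (diagonal).
  r[U,V] = -1.4 / (2.9665 · 1.472) = -1.4 / 4.3665 = -0.3206
  r[U,W] = -1.8 / (2.9665 · 2.2804) = -1.8 / 6.7646 = -0.2661
  r[V,V] = 1 (diagonal).
  r[V,W] = -1.4 / (1.472 · 2.2804) = -1.4 / 3.3566 = -0.4171
  r[W,W] = 1 (diagonal).

R is symmetric with unit diagonal. Assembling:

R = [[1, -0.3206, -0.2661],
 [-0.3206, 1, -0.4171],
 [-0.2661, -0.4171, 1]]


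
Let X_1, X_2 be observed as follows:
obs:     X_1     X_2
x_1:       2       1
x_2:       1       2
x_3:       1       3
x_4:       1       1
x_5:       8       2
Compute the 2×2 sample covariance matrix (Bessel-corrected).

Step 1 — column means:
  mean(X_1) = (2 + 1 + 1 + 1 + 8) / 5 = 13/5 = 2.6
  mean(X_2) = (1 + 2 + 3 + 1 + 2) / 5 = 9/5 = 1.8

Step 2 — sample covariance S[i,j] = (1/(n-1)) · Σ_k (x_{k,i} - mean_i) · (x_{k,j} - mean_j), with n-1 = 4.
  S[X_1,X_1] = ((-0.6)·(-0.6) + (-1.6)·(-1.6) + (-1.6)·(-1.6) + (-1.6)·(-1.6) + (5.4)·(5.4)) / 4 = 37.2/4 = 9.3
  S[X_1,X_2] = ((-0.6)·(-0.8) + (-1.6)·(0.2) + (-1.6)·(1.2) + (-1.6)·(-0.8) + (5.4)·(0.2)) / 4 = 0.6/4 = 0.15
  S[X_2,X_2] = ((-0.8)·(-0.8) + (0.2)·(0.2) + (1.2)·(1.2) + (-0.8)·(-0.8) + (0.2)·(0.2)) / 4 = 2.8/4 = 0.7

S is symmetric (S[j,i] = S[i,j]). Assembling:

S = [[9.3, 0.15],
 [0.15, 0.7]]


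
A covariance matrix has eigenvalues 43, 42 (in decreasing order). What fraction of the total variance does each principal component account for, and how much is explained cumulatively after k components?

Step 1 — total variance = trace(Sigma) = Σ λ_i = 43 + 42 = 85.

Step 2 — fraction explained by component i = λ_i / Σ λ:
  PC1: 43/85 = 0.5059
  PC2: 42/85 = 0.4941

Step 3 — cumulative fraction after k components = (λ_1 + ... + λ_k) / Σ λ:
  k = 1: 43/85 = 0.5059
  k = 2: (43 + 42)/85 = 85/85 = 1

Summary (fraction, with percent):

explained: PC1 0.5059 (50.59%), PC2 0.4941 (49.41%);  cumulative: 0.5059, 1


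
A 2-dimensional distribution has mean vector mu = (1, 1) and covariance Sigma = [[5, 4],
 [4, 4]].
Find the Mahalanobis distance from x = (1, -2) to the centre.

Step 1 — centre the observation: (x - mu) = (0, -3).

Step 2 — invert Sigma. det(Sigma) = 5·4 - (4)² = 4.
  Sigma^{-1} = (1/det) · [[d, -b], [-b, a]] = [[1, -1],
 [-1, 1.25]].

Step 3 — form the quadratic (x - mu)^T · Sigma^{-1} · (x - mu):
  Sigma^{-1} · (x - mu) = (3, -3.75).
  (x - mu)^T · [Sigma^{-1} · (x - mu)] = (0)·(3) + (-3)·(-3.75) = 11.25.

Step 4 — take square root: d = √(11.25) ≈ 3.3541.

d(x, mu) = √(11.25) ≈ 3.3541


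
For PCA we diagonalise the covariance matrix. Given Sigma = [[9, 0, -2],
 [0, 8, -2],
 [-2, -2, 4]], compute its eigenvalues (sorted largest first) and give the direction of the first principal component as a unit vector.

Step 1 — characteristic polynomial p(λ) = det(λI - Sigma) = λ³ - tr·λ² + c_1·λ - det, where tr = trace, c_1 = sum of the principal 2×2 minors, det = det(Sigma):
  tr = 9 + 8 + 4 = 21,
  c_1 = (9·8 - (0)²) + (9·4 - (-2)²) + (8·4 - (-2)²) = 72 + 32 + 28 = 132,
  det = 9·(8·4 - (-2)²) - (0)·((0)·4 - (-2)·(-2)) + (-2)·((0)·(-2) - 8·(-2)) = 9·(28) - (0)·(-4) + (-2)·(16) = 220.
  So p(λ) = λ³ - 21λ² + 132λ - 220.
Step 2 — look for an integer root (rational root theorem: any rational root is an integer divisor of 220). Testing λ = 10:
  p(10) = 1000 - 2100 + 1320 - 220 = 0  ✓
  Dividing out (λ - 10): p(λ) = (λ - 10)(λ² - 11λ + 22).
Step 3 — remaining eigenvalues from the quadratic λ² - 11λ + 22 = 0:
  Δ = 11² - 4·22 = 121 - 88 = 33,  λ = (11 ± √33)/2 = (11 ± 5.7446)/2 ≈ 8.3723 or 2.6277.
  Sorted: λ_1 = 10,  λ_2 = 8.3723,  λ_3 = 2.6277  (check: sum = 21 = tr ✓).

Step 4 — unit eigenvector for λ_1 = 10: v spans the null space of (Sigma - λ_1 I), whose rows are
  r_1 = (-1, 0, -2),  r_2 = (0, -2, -2),  r_3 = (-2, -2, -6).
  v is orthogonal to every row, so take v ∝ r_1 × r_2 = ((0)·(-2) - (-2)·(-2), (-2)·(0) - (-1)·(-2), (-1)·(-2) - (0)·(0)) = (-4, -2, 2).
  Rescale (divide by 2; multiply by -1 so the first nonzero entry is positive): u = (2, 1, -1).
  ||u|| = √((2)² + (1)² + (-1)²) = √(6) ≈ 2.4495,  v_1 = u/||u|| ≈ (0.8165, 0.4082, -0.4082) (||v_1|| = 1).

λ_1 = 10,  λ_2 = 8.3723,  λ_3 = 2.6277;  v_1 ≈ (0.8165, 0.4082, -0.4082)


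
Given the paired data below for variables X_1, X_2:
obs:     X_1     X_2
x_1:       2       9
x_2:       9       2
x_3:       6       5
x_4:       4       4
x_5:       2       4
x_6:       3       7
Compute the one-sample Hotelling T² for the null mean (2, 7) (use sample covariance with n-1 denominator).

Step 1 — sample mean vector:
  mean(X_1) = (2 + 9 + 6 + 4 + 2 + 3) / 6 = 26/6 = 4.3333
  mean(X_2) = (9 + 2 + 5 + 4 + 4 + 7) / 6 = 31/6 = 5.1667
  x̄ = (4.3333, 5.1667),  deviation x̄ - mu_0 = (4.3333, 5.1667) - (2, 7) = (2.3333, -1.8333).

Step 2 — sample covariance matrix, S[i,j] = (1/(n-1)) · Σ_k (x_{k,i} - mean_i) · (x_{k,j} - mean_j), divisor n-1 = 5:
  S[X_1,X_1] = ((-2.3333)·(-2.3333) + (4.6667)·(4.6667) + (1.6667)·(1.6667) + (-0.3333)·(-0.3333) + (-2.3333)·(-2.3333) + (-1.3333)·(-1.3333)) / 5 = 37.3333/5 = 7.4667
  S[X_1,X_2] = ((-2.3333)·(3.8333) + (4.6667)·(-3.1667) + (1.6667)·(-0.1667) + (-0.3333)·(-1.1667) + (-2.3333)·(-1.1667) + (-1.3333)·(1.8333)) / 5 = -23.3333/5 = -4.6667
  S[X_2,X_2] = ((3.8333)·(3.8333) + (-3.1667)·(-3.1667) + (-0.1667)·(-0.1667) + (-1.1667)·(-1.1667) + (-1.1667)·(-1.1667) + (1.8333)·(1.8333)) / 5 = 30.8333/5 = 6.1667
  S = [[7.4667, -4.6667],
 [-4.6667, 6.1667]].

Step 3 — invert S. det(S) = 7.4667·6.1667 - (-4.6667)² = 24.2667.
  S^{-1} = (1/det) · [[d, -b], [-b, a]] = [[0.2541, 0.1923],
 [0.1923, 0.3077]].

Step 4 — quadratic form (x̄ - mu_0)^T · S^{-1} · (x̄ - mu_0):
  S^{-1} · (x̄ - mu_0) = (0.2404, -0.1154),
  (x̄ - mu_0)^T · [...] = (2.3333)·(0.2404) + (-1.8333)·(-0.1154) = 0.7724.

Step 5 — scale by n: T² = 6 · 0.7724 = 4.6346.

T² ≈ 4.6346


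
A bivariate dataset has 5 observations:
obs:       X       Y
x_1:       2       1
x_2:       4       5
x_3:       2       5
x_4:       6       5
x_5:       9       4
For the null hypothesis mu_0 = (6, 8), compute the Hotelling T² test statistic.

Step 1 — sample mean vector:
  mean(X) = (2 + 4 + 2 + 6 + 9) / 5 = 23/5 = 4.6
  mean(Y) = (1 + 5 + 5 + 5 + 4) / 5 = 20/5 = 4
  x̄ = (4.6, 4),  deviation x̄ - mu_0 = (4.6, 4) - (6, 8) = (-1.4, -4).

Step 2 — sample covariance matrix, S[i,j] = (1/(n-1)) · Σ_k (x_{k,i} - mean_i) · (x_{k,j} - mean_j), divisor n-1 = 4:
  S[X,X] = ((-2.6)·(-2.6) + (-0.6)·(-0.6) + (-2.6)·(-2.6) + (1.4)·(1.4) + (4.4)·(4.4)) / 4 = 35.2/4 = 8.8
  S[X,Y] = ((-2.6)·(-3) + (-0.6)·(1) + (-2.6)·(1) + (1.4)·(1) + (4.4)·(0)) / 4 = 6/4 = 1.5
  S[Y,Y] = ((-3)·(-3) + (1)·(1) + (1)·(1) + (1)·(1) + (0)·(0)) / 4 = 12/4 = 3
  S = [[8.8, 1.5],
 [1.5, 3]].

Step 3 — invert S. det(S) = 8.8·3 - (1.5)² = 24.15.
  S^{-1} = (1/det) · [[d, -b], [-b, a]] = [[0.1242, -0.0621],
 [-0.0621, 0.3644]].

Step 4 — quadratic form (x̄ - mu_0)^T · S^{-1} · (x̄ - mu_0):
  S^{-1} · (x̄ - mu_0) = (0.0745, -1.3706),
  (x̄ - mu_0)^T · [...] = (-1.4)·(0.0745) + (-4)·(-1.3706) = 5.3781.

Step 5 — scale by n: T² = 5 · 5.3781 = 26.8903.

T² ≈ 26.8903


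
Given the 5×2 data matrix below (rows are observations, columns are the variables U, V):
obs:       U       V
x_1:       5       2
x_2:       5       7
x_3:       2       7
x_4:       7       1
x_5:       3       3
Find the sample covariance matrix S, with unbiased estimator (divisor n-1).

Step 1 — column means:
  mean(U) = (5 + 5 + 2 + 7 + 3) / 5 = 22/5 = 4.4
  mean(V) = (2 + 7 + 7 + 1 + 3) / 5 = 20/5 = 4

Step 2 — sample covariance S[i,j] = (1/(n-1)) · Σ_k (x_{k,i} - mean_i) · (x_{k,j} - mean_j), with n-1 = 4.
  S[U,U] = ((0.6)·(0.6) + (0.6)·(0.6) + (-2.4)·(-2.4) + (2.6)·(2.6) + (-1.4)·(-1.4)) / 4 = 15.2/4 = 3.8
  S[U,V] = ((0.6)·(-2) + (0.6)·(3) + (-2.4)·(3) + (2.6)·(-3) + (-1.4)·(-1)) / 4 = -13/4 = -3.25
  S[V,V] = ((-2)·(-2) + (3)·(3) + (3)·(3) + (-3)·(-3) + (-1)·(-1)) / 4 = 32/4 = 8

S is symmetric (S[j,i] = S[i,j]). Assembling:

S = [[3.8, -3.25],
 [-3.25, 8]]


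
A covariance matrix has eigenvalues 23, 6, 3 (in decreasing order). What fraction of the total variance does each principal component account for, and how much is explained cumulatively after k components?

Step 1 — total variance = trace(Sigma) = Σ λ_i = 23 + 6 + 3 = 32.

Step 2 — fraction explained by component i = λ_i / Σ λ:
  PC1: 23/32 = 0.7188
  PC2: 6/32 = 0.1875
  PC3: 3/32 = 0.0938

Step 3 — cumulative fraction after k components = (λ_1 + ... + λ_k) / Σ λ:
  k = 1: 23/32 = 0.7188
  k = 2: (23 + 6)/32 = 29/32 = 0.9062
  k = 3: (23 + 6 + 3)/32 = 32/32 = 1

Summary (fraction, with percent):

explained: PC1 0.7188 (71.88%), PC2 0.1875 (18.75%), PC3 0.0938 (9.38%);  cumulative: 0.7188, 0.9062, 1
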